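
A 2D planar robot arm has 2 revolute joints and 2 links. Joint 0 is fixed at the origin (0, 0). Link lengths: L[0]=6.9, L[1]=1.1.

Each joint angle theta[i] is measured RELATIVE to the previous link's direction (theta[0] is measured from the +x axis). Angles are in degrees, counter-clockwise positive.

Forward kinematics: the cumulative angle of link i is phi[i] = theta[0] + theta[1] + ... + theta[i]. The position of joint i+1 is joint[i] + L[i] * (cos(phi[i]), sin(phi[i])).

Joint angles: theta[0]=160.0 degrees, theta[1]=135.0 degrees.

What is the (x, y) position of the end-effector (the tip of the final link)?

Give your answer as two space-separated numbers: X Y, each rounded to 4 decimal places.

joint[0] = (0.0000, 0.0000)  (base)
link 0: phi[0] = 160 = 160 deg
  cos(160 deg) = -0.9397, sin(160 deg) = 0.3420
  joint[1] = (0.0000, 0.0000) + 6.9 * (-0.9397, 0.3420) = (0.0000 + -6.4839, 0.0000 + 2.3599) = (-6.4839, 2.3599)
link 1: phi[1] = 160 + 135 = 295 deg
  cos(295 deg) = 0.4226, sin(295 deg) = -0.9063
  joint[2] = (-6.4839, 2.3599) + 1.1 * (0.4226, -0.9063) = (-6.4839 + 0.4649, 2.3599 + -0.9969) = (-6.0190, 1.3630)
End effector: (-6.0190, 1.3630)

Answer: -6.0190 1.3630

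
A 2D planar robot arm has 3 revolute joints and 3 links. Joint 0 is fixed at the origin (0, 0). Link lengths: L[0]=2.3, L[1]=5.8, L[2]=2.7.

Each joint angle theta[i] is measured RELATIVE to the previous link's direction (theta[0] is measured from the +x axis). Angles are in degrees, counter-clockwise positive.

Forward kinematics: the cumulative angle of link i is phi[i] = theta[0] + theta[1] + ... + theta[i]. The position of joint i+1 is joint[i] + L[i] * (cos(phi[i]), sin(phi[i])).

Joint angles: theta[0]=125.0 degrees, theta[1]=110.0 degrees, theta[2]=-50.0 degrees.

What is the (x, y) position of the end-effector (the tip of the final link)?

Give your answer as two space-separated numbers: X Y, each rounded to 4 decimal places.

joint[0] = (0.0000, 0.0000)  (base)
link 0: phi[0] = 125 = 125 deg
  cos(125 deg) = -0.5736, sin(125 deg) = 0.8192
  joint[1] = (0.0000, 0.0000) + 2.3 * (-0.5736, 0.8192) = (0.0000 + -1.3192, 0.0000 + 1.8840) = (-1.3192, 1.8840)
link 1: phi[1] = 125 + 110 = 235 deg
  cos(235 deg) = -0.5736, sin(235 deg) = -0.8192
  joint[2] = (-1.3192, 1.8840) + 5.8 * (-0.5736, -0.8192) = (-1.3192 + -3.3267, 1.8840 + -4.7511) = (-4.6460, -2.8670)
link 2: phi[2] = 125 + 110 + -50 = 185 deg
  cos(185 deg) = -0.9962, sin(185 deg) = -0.0872
  joint[3] = (-4.6460, -2.8670) + 2.7 * (-0.9962, -0.0872) = (-4.6460 + -2.6897, -2.8670 + -0.2353) = (-7.3357, -3.1024)
End effector: (-7.3357, -3.1024)

Answer: -7.3357 -3.1024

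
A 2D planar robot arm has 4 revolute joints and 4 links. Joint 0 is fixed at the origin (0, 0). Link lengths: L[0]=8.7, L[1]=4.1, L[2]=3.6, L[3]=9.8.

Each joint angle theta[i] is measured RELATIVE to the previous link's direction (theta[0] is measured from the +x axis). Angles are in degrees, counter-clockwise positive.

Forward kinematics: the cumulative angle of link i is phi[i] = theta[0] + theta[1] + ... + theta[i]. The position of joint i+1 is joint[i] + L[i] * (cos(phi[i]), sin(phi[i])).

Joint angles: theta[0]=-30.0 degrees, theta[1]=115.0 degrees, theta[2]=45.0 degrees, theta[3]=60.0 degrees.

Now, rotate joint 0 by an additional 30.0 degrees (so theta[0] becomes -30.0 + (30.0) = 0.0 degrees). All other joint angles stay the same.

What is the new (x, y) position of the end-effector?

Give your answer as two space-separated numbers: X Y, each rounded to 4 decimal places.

Answer: -3.9229 -1.3522

Derivation:
joint[0] = (0.0000, 0.0000)  (base)
link 0: phi[0] = 0 = 0 deg
  cos(0 deg) = 1.0000, sin(0 deg) = 0.0000
  joint[1] = (0.0000, 0.0000) + 8.7 * (1.0000, 0.0000) = (0.0000 + 8.7000, 0.0000 + 0.0000) = (8.7000, 0.0000)
link 1: phi[1] = 0 + 115 = 115 deg
  cos(115 deg) = -0.4226, sin(115 deg) = 0.9063
  joint[2] = (8.7000, 0.0000) + 4.1 * (-0.4226, 0.9063) = (8.7000 + -1.7327, 0.0000 + 3.7159) = (6.9673, 3.7159)
link 2: phi[2] = 0 + 115 + 45 = 160 deg
  cos(160 deg) = -0.9397, sin(160 deg) = 0.3420
  joint[3] = (6.9673, 3.7159) + 3.6 * (-0.9397, 0.3420) = (6.9673 + -3.3829, 3.7159 + 1.2313) = (3.5844, 4.9471)
link 3: phi[3] = 0 + 115 + 45 + 60 = 220 deg
  cos(220 deg) = -0.7660, sin(220 deg) = -0.6428
  joint[4] = (3.5844, 4.9471) + 9.8 * (-0.7660, -0.6428) = (3.5844 + -7.5072, 4.9471 + -6.2993) = (-3.9229, -1.3522)
End effector: (-3.9229, -1.3522)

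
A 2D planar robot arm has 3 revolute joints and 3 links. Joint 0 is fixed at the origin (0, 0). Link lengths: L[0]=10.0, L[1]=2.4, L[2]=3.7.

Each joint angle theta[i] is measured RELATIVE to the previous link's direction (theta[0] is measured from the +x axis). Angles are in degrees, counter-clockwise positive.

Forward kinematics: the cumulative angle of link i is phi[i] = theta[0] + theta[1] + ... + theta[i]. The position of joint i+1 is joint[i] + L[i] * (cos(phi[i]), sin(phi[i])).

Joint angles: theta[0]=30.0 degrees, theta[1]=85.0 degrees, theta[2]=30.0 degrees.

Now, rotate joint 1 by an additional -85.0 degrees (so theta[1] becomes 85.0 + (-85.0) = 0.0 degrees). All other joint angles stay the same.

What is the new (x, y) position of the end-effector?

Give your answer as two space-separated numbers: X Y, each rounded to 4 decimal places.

Answer: 12.5887 9.4043

Derivation:
joint[0] = (0.0000, 0.0000)  (base)
link 0: phi[0] = 30 = 30 deg
  cos(30 deg) = 0.8660, sin(30 deg) = 0.5000
  joint[1] = (0.0000, 0.0000) + 10 * (0.8660, 0.5000) = (0.0000 + 8.6603, 0.0000 + 5.0000) = (8.6603, 5.0000)
link 1: phi[1] = 30 + 0 = 30 deg
  cos(30 deg) = 0.8660, sin(30 deg) = 0.5000
  joint[2] = (8.6603, 5.0000) + 2.4 * (0.8660, 0.5000) = (8.6603 + 2.0785, 5.0000 + 1.2000) = (10.7387, 6.2000)
link 2: phi[2] = 30 + 0 + 30 = 60 deg
  cos(60 deg) = 0.5000, sin(60 deg) = 0.8660
  joint[3] = (10.7387, 6.2000) + 3.7 * (0.5000, 0.8660) = (10.7387 + 1.8500, 6.2000 + 3.2043) = (12.5887, 9.4043)
End effector: (12.5887, 9.4043)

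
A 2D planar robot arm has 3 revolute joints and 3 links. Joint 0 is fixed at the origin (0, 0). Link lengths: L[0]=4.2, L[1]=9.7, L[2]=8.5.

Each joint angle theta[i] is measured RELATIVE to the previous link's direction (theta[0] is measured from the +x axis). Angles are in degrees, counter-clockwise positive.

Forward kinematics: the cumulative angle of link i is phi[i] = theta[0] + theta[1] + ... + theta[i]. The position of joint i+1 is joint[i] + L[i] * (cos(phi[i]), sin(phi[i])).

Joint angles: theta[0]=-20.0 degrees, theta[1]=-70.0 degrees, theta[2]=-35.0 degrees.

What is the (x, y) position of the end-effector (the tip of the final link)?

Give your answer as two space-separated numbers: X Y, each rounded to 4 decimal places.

joint[0] = (0.0000, 0.0000)  (base)
link 0: phi[0] = -20 = -20 deg
  cos(-20 deg) = 0.9397, sin(-20 deg) = -0.3420
  joint[1] = (0.0000, 0.0000) + 4.2 * (0.9397, -0.3420) = (0.0000 + 3.9467, 0.0000 + -1.4365) = (3.9467, -1.4365)
link 1: phi[1] = -20 + -70 = -90 deg
  cos(-90 deg) = 0.0000, sin(-90 deg) = -1.0000
  joint[2] = (3.9467, -1.4365) + 9.7 * (0.0000, -1.0000) = (3.9467 + 0.0000, -1.4365 + -9.7000) = (3.9467, -11.1365)
link 2: phi[2] = -20 + -70 + -35 = -125 deg
  cos(-125 deg) = -0.5736, sin(-125 deg) = -0.8192
  joint[3] = (3.9467, -11.1365) + 8.5 * (-0.5736, -0.8192) = (3.9467 + -4.8754, -11.1365 + -6.9628) = (-0.9287, -18.0993)
End effector: (-0.9287, -18.0993)

Answer: -0.9287 -18.0993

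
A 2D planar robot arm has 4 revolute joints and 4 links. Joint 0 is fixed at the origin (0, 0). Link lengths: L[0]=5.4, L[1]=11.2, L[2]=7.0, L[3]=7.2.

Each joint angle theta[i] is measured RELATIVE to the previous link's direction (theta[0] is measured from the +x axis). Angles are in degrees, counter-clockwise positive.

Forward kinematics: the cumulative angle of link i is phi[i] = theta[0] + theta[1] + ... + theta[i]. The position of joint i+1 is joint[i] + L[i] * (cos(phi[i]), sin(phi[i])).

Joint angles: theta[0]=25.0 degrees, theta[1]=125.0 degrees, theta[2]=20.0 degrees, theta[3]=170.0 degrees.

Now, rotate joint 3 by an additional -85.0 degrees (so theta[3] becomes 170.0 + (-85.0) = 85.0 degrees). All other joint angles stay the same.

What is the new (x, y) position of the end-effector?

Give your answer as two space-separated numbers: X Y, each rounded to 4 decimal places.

Answer: -13.5626 2.1430

Derivation:
joint[0] = (0.0000, 0.0000)  (base)
link 0: phi[0] = 25 = 25 deg
  cos(25 deg) = 0.9063, sin(25 deg) = 0.4226
  joint[1] = (0.0000, 0.0000) + 5.4 * (0.9063, 0.4226) = (0.0000 + 4.8941, 0.0000 + 2.2821) = (4.8941, 2.2821)
link 1: phi[1] = 25 + 125 = 150 deg
  cos(150 deg) = -0.8660, sin(150 deg) = 0.5000
  joint[2] = (4.8941, 2.2821) + 11.2 * (-0.8660, 0.5000) = (4.8941 + -9.6995, 2.2821 + 5.6000) = (-4.8054, 7.8821)
link 2: phi[2] = 25 + 125 + 20 = 170 deg
  cos(170 deg) = -0.9848, sin(170 deg) = 0.1736
  joint[3] = (-4.8054, 7.8821) + 7 * (-0.9848, 0.1736) = (-4.8054 + -6.8937, 7.8821 + 1.2155) = (-11.6991, 9.0977)
link 3: phi[3] = 25 + 125 + 20 + 85 = 255 deg
  cos(255 deg) = -0.2588, sin(255 deg) = -0.9659
  joint[4] = (-11.6991, 9.0977) + 7.2 * (-0.2588, -0.9659) = (-11.6991 + -1.8635, 9.0977 + -6.9547) = (-13.5626, 2.1430)
End effector: (-13.5626, 2.1430)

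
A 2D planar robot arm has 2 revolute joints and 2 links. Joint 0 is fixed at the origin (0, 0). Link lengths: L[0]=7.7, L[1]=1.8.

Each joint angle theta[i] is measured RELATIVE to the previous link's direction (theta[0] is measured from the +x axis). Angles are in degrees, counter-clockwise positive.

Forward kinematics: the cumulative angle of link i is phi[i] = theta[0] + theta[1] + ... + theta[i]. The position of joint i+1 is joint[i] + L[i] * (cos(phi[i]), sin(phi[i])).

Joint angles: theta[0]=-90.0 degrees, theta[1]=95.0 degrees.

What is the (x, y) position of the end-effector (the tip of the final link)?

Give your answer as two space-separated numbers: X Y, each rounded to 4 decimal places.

joint[0] = (0.0000, 0.0000)  (base)
link 0: phi[0] = -90 = -90 deg
  cos(-90 deg) = 0.0000, sin(-90 deg) = -1.0000
  joint[1] = (0.0000, 0.0000) + 7.7 * (0.0000, -1.0000) = (0.0000 + 0.0000, 0.0000 + -7.7000) = (0.0000, -7.7000)
link 1: phi[1] = -90 + 95 = 5 deg
  cos(5 deg) = 0.9962, sin(5 deg) = 0.0872
  joint[2] = (0.0000, -7.7000) + 1.8 * (0.9962, 0.0872) = (0.0000 + 1.7932, -7.7000 + 0.1569) = (1.7932, -7.5431)
End effector: (1.7932, -7.5431)

Answer: 1.7932 -7.5431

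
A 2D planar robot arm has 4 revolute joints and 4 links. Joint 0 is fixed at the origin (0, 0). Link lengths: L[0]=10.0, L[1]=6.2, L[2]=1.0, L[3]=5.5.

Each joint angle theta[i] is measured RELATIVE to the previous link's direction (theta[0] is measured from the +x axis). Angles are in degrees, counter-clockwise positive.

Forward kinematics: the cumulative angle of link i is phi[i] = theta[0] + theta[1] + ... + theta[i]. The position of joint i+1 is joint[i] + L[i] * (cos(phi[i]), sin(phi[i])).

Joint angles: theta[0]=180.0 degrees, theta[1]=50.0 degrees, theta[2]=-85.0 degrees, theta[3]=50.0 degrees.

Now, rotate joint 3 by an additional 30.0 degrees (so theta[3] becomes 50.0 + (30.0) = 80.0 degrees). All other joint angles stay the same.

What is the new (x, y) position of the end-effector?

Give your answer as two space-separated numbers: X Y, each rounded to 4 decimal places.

joint[0] = (0.0000, 0.0000)  (base)
link 0: phi[0] = 180 = 180 deg
  cos(180 deg) = -1.0000, sin(180 deg) = 0.0000
  joint[1] = (0.0000, 0.0000) + 10 * (-1.0000, 0.0000) = (0.0000 + -10.0000, 0.0000 + 0.0000) = (-10.0000, 0.0000)
link 1: phi[1] = 180 + 50 = 230 deg
  cos(230 deg) = -0.6428, sin(230 deg) = -0.7660
  joint[2] = (-10.0000, 0.0000) + 6.2 * (-0.6428, -0.7660) = (-10.0000 + -3.9853, 0.0000 + -4.7495) = (-13.9853, -4.7495)
link 2: phi[2] = 180 + 50 + -85 = 145 deg
  cos(145 deg) = -0.8192, sin(145 deg) = 0.5736
  joint[3] = (-13.9853, -4.7495) + 1 * (-0.8192, 0.5736) = (-13.9853 + -0.8192, -4.7495 + 0.5736) = (-14.8044, -4.1759)
link 3: phi[3] = 180 + 50 + -85 + 80 = 225 deg
  cos(225 deg) = -0.7071, sin(225 deg) = -0.7071
  joint[4] = (-14.8044, -4.1759) + 5.5 * (-0.7071, -0.7071) = (-14.8044 + -3.8891, -4.1759 + -3.8891) = (-18.6935, -8.0650)
End effector: (-18.6935, -8.0650)

Answer: -18.6935 -8.0650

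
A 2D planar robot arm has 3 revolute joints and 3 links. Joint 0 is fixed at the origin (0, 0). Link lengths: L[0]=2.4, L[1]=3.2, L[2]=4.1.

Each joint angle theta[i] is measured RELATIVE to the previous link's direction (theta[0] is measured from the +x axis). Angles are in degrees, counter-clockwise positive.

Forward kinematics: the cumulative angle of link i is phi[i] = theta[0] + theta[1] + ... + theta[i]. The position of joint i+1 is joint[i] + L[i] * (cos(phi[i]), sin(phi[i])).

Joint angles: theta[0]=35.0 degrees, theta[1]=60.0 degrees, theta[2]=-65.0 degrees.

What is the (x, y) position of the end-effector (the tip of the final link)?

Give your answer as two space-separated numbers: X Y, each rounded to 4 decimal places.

Answer: 5.2378 6.6144

Derivation:
joint[0] = (0.0000, 0.0000)  (base)
link 0: phi[0] = 35 = 35 deg
  cos(35 deg) = 0.8192, sin(35 deg) = 0.5736
  joint[1] = (0.0000, 0.0000) + 2.4 * (0.8192, 0.5736) = (0.0000 + 1.9660, 0.0000 + 1.3766) = (1.9660, 1.3766)
link 1: phi[1] = 35 + 60 = 95 deg
  cos(95 deg) = -0.0872, sin(95 deg) = 0.9962
  joint[2] = (1.9660, 1.3766) + 3.2 * (-0.0872, 0.9962) = (1.9660 + -0.2789, 1.3766 + 3.1878) = (1.6871, 4.5644)
link 2: phi[2] = 35 + 60 + -65 = 30 deg
  cos(30 deg) = 0.8660, sin(30 deg) = 0.5000
  joint[3] = (1.6871, 4.5644) + 4.1 * (0.8660, 0.5000) = (1.6871 + 3.5507, 4.5644 + 2.0500) = (5.2378, 6.6144)
End effector: (5.2378, 6.6144)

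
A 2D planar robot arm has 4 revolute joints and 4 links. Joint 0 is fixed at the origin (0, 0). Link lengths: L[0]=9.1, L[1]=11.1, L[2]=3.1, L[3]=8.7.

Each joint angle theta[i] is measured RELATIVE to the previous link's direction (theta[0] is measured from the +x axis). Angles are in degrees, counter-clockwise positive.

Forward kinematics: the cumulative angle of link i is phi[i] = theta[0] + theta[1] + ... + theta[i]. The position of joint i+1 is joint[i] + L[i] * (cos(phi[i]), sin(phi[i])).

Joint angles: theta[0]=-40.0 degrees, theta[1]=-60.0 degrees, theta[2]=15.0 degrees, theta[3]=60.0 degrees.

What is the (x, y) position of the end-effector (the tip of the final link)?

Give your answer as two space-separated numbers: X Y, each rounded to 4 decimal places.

Answer: 13.1986 -23.5457

Derivation:
joint[0] = (0.0000, 0.0000)  (base)
link 0: phi[0] = -40 = -40 deg
  cos(-40 deg) = 0.7660, sin(-40 deg) = -0.6428
  joint[1] = (0.0000, 0.0000) + 9.1 * (0.7660, -0.6428) = (0.0000 + 6.9710, 0.0000 + -5.8494) = (6.9710, -5.8494)
link 1: phi[1] = -40 + -60 = -100 deg
  cos(-100 deg) = -0.1736, sin(-100 deg) = -0.9848
  joint[2] = (6.9710, -5.8494) + 11.1 * (-0.1736, -0.9848) = (6.9710 + -1.9275, -5.8494 + -10.9314) = (5.0435, -16.7807)
link 2: phi[2] = -40 + -60 + 15 = -85 deg
  cos(-85 deg) = 0.0872, sin(-85 deg) = -0.9962
  joint[3] = (5.0435, -16.7807) + 3.1 * (0.0872, -0.9962) = (5.0435 + 0.2702, -16.7807 + -3.0882) = (5.3137, -19.8689)
link 3: phi[3] = -40 + -60 + 15 + 60 = -25 deg
  cos(-25 deg) = 0.9063, sin(-25 deg) = -0.4226
  joint[4] = (5.3137, -19.8689) + 8.7 * (0.9063, -0.4226) = (5.3137 + 7.8849, -19.8689 + -3.6768) = (13.1986, -23.5457)
End effector: (13.1986, -23.5457)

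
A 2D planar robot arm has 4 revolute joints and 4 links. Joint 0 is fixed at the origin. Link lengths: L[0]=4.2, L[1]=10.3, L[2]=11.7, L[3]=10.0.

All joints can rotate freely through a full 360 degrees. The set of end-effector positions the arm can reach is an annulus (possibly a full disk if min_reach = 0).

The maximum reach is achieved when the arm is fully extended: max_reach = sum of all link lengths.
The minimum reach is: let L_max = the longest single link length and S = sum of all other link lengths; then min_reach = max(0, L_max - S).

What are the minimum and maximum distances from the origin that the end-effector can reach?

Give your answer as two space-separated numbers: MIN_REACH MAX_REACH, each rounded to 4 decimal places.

Answer: 0.0000 36.2000

Derivation:
Link lengths: [4.2, 10.3, 11.7, 10.0]
max_reach = 4.2 + 10.3 + 11.7 + 10 = 36.2
L_max = max([4.2, 10.3, 11.7, 10.0]) = 11.7
S (sum of others) = 36.2 - 11.7 = 24.5
min_reach = max(0, 11.7 - 24.5) = max(0, -12.8) = 0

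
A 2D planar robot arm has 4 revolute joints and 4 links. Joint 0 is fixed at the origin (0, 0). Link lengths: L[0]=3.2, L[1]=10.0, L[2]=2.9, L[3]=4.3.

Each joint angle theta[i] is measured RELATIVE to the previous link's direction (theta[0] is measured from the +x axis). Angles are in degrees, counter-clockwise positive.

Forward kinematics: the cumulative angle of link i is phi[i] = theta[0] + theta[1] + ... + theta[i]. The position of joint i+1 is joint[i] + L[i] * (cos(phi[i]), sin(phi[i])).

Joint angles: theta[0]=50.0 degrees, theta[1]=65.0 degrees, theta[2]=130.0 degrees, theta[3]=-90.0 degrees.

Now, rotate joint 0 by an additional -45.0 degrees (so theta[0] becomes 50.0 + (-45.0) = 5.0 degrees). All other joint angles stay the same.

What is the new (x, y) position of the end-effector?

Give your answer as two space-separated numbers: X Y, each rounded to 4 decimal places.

Answer: 2.4122 12.7246

Derivation:
joint[0] = (0.0000, 0.0000)  (base)
link 0: phi[0] = 5 = 5 deg
  cos(5 deg) = 0.9962, sin(5 deg) = 0.0872
  joint[1] = (0.0000, 0.0000) + 3.2 * (0.9962, 0.0872) = (0.0000 + 3.1878, 0.0000 + 0.2789) = (3.1878, 0.2789)
link 1: phi[1] = 5 + 65 = 70 deg
  cos(70 deg) = 0.3420, sin(70 deg) = 0.9397
  joint[2] = (3.1878, 0.2789) + 10 * (0.3420, 0.9397) = (3.1878 + 3.4202, 0.2789 + 9.3969) = (6.6080, 9.6758)
link 2: phi[2] = 5 + 65 + 130 = 200 deg
  cos(200 deg) = -0.9397, sin(200 deg) = -0.3420
  joint[3] = (6.6080, 9.6758) + 2.9 * (-0.9397, -0.3420) = (6.6080 + -2.7251, 9.6758 + -0.9919) = (3.8829, 8.6840)
link 3: phi[3] = 5 + 65 + 130 + -90 = 110 deg
  cos(110 deg) = -0.3420, sin(110 deg) = 0.9397
  joint[4] = (3.8829, 8.6840) + 4.3 * (-0.3420, 0.9397) = (3.8829 + -1.4707, 8.6840 + 4.0407) = (2.4122, 12.7246)
End effector: (2.4122, 12.7246)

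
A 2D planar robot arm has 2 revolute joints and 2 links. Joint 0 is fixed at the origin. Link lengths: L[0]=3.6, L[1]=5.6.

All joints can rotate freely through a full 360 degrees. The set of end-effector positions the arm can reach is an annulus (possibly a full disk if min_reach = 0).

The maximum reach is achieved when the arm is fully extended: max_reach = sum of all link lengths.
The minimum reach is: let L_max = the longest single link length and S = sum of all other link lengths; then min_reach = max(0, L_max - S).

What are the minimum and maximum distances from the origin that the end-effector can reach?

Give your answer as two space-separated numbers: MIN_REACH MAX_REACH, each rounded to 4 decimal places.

Answer: 2.0000 9.2000

Derivation:
Link lengths: [3.6, 5.6]
max_reach = 3.6 + 5.6 = 9.2
L_max = max([3.6, 5.6]) = 5.6
S (sum of others) = 9.2 - 5.6 = 3.6
min_reach = max(0, 5.6 - 3.6) = max(0, 2) = 2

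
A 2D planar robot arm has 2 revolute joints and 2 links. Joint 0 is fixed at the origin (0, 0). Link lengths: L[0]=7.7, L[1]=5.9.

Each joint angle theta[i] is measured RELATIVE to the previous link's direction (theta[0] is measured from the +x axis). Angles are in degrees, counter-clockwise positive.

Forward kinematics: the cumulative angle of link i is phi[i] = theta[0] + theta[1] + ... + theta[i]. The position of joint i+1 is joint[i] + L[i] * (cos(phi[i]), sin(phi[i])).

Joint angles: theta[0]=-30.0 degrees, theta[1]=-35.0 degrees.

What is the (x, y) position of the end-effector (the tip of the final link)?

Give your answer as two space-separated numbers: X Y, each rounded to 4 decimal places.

joint[0] = (0.0000, 0.0000)  (base)
link 0: phi[0] = -30 = -30 deg
  cos(-30 deg) = 0.8660, sin(-30 deg) = -0.5000
  joint[1] = (0.0000, 0.0000) + 7.7 * (0.8660, -0.5000) = (0.0000 + 6.6684, 0.0000 + -3.8500) = (6.6684, -3.8500)
link 1: phi[1] = -30 + -35 = -65 deg
  cos(-65 deg) = 0.4226, sin(-65 deg) = -0.9063
  joint[2] = (6.6684, -3.8500) + 5.9 * (0.4226, -0.9063) = (6.6684 + 2.4934, -3.8500 + -5.3472) = (9.1618, -9.1972)
End effector: (9.1618, -9.1972)

Answer: 9.1618 -9.1972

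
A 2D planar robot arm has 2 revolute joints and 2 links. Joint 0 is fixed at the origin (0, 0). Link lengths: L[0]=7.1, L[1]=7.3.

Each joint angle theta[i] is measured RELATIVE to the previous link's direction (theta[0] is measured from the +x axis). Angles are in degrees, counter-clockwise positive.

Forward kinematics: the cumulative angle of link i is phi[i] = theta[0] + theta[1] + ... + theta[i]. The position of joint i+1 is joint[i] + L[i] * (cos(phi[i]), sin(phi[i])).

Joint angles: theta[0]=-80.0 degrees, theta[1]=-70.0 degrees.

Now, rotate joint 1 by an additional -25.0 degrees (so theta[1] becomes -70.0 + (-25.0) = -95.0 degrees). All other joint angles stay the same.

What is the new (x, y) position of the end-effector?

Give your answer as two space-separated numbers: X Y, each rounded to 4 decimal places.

Answer: -6.0393 -7.6284

Derivation:
joint[0] = (0.0000, 0.0000)  (base)
link 0: phi[0] = -80 = -80 deg
  cos(-80 deg) = 0.1736, sin(-80 deg) = -0.9848
  joint[1] = (0.0000, 0.0000) + 7.1 * (0.1736, -0.9848) = (0.0000 + 1.2329, 0.0000 + -6.9921) = (1.2329, -6.9921)
link 1: phi[1] = -80 + -95 = -175 deg
  cos(-175 deg) = -0.9962, sin(-175 deg) = -0.0872
  joint[2] = (1.2329, -6.9921) + 7.3 * (-0.9962, -0.0872) = (1.2329 + -7.2722, -6.9921 + -0.6362) = (-6.0393, -7.6284)
End effector: (-6.0393, -7.6284)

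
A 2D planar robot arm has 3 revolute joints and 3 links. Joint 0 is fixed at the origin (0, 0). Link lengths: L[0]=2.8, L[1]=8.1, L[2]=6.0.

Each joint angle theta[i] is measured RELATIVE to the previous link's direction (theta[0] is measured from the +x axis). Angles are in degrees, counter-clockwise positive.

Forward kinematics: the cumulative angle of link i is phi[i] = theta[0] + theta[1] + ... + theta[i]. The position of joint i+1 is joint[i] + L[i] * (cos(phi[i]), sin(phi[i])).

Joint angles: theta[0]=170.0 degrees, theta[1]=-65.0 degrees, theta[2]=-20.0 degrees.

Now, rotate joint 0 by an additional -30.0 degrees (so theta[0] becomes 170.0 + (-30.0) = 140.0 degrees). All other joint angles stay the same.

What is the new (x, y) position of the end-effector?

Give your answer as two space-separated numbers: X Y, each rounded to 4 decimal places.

Answer: 3.3930 14.5387

Derivation:
joint[0] = (0.0000, 0.0000)  (base)
link 0: phi[0] = 140 = 140 deg
  cos(140 deg) = -0.7660, sin(140 deg) = 0.6428
  joint[1] = (0.0000, 0.0000) + 2.8 * (-0.7660, 0.6428) = (0.0000 + -2.1449, 0.0000 + 1.7998) = (-2.1449, 1.7998)
link 1: phi[1] = 140 + -65 = 75 deg
  cos(75 deg) = 0.2588, sin(75 deg) = 0.9659
  joint[2] = (-2.1449, 1.7998) + 8.1 * (0.2588, 0.9659) = (-2.1449 + 2.0964, 1.7998 + 7.8240) = (-0.0485, 9.6238)
link 2: phi[2] = 140 + -65 + -20 = 55 deg
  cos(55 deg) = 0.5736, sin(55 deg) = 0.8192
  joint[3] = (-0.0485, 9.6238) + 6 * (0.5736, 0.8192) = (-0.0485 + 3.4415, 9.6238 + 4.9149) = (3.3930, 14.5387)
End effector: (3.3930, 14.5387)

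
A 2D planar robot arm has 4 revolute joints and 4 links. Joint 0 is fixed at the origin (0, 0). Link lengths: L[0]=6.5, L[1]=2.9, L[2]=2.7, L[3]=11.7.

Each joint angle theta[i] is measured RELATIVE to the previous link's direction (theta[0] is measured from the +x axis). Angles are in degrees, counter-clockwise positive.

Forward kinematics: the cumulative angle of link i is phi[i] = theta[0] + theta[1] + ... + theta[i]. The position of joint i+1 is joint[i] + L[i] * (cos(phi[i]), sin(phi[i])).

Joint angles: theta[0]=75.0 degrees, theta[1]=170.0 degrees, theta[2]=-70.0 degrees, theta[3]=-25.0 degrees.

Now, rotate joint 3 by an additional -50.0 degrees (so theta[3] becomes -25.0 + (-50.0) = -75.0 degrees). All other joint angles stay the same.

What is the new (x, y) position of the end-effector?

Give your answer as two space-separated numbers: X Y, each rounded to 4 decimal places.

joint[0] = (0.0000, 0.0000)  (base)
link 0: phi[0] = 75 = 75 deg
  cos(75 deg) = 0.2588, sin(75 deg) = 0.9659
  joint[1] = (0.0000, 0.0000) + 6.5 * (0.2588, 0.9659) = (0.0000 + 1.6823, 0.0000 + 6.2785) = (1.6823, 6.2785)
link 1: phi[1] = 75 + 170 = 245 deg
  cos(245 deg) = -0.4226, sin(245 deg) = -0.9063
  joint[2] = (1.6823, 6.2785) + 2.9 * (-0.4226, -0.9063) = (1.6823 + -1.2256, 6.2785 + -2.6283) = (0.4567, 3.6502)
link 2: phi[2] = 75 + 170 + -70 = 175 deg
  cos(175 deg) = -0.9962, sin(175 deg) = 0.0872
  joint[3] = (0.4567, 3.6502) + 2.7 * (-0.9962, 0.0872) = (0.4567 + -2.6897, 3.6502 + 0.2353) = (-2.2330, 3.8855)
link 3: phi[3] = 75 + 170 + -70 + -75 = 100 deg
  cos(100 deg) = -0.1736, sin(100 deg) = 0.9848
  joint[4] = (-2.2330, 3.8855) + 11.7 * (-0.1736, 0.9848) = (-2.2330 + -2.0317, 3.8855 + 11.5223) = (-4.2647, 15.4078)
End effector: (-4.2647, 15.4078)

Answer: -4.2647 15.4078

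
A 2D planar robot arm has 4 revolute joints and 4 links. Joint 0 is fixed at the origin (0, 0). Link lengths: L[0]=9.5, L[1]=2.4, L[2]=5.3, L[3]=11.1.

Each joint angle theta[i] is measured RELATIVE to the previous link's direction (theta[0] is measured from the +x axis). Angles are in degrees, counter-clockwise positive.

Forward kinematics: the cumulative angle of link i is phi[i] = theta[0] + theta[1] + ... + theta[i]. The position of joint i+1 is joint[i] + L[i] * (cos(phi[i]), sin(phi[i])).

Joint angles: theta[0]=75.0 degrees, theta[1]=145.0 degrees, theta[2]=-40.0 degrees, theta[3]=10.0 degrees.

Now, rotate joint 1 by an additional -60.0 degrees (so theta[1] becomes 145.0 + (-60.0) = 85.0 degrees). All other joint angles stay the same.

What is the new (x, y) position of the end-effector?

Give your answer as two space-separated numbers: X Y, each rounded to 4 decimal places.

Answer: -9.5814 23.0902

Derivation:
joint[0] = (0.0000, 0.0000)  (base)
link 0: phi[0] = 75 = 75 deg
  cos(75 deg) = 0.2588, sin(75 deg) = 0.9659
  joint[1] = (0.0000, 0.0000) + 9.5 * (0.2588, 0.9659) = (0.0000 + 2.4588, 0.0000 + 9.1763) = (2.4588, 9.1763)
link 1: phi[1] = 75 + 85 = 160 deg
  cos(160 deg) = -0.9397, sin(160 deg) = 0.3420
  joint[2] = (2.4588, 9.1763) + 2.4 * (-0.9397, 0.3420) = (2.4588 + -2.2553, 9.1763 + 0.8208) = (0.2035, 9.9971)
link 2: phi[2] = 75 + 85 + -40 = 120 deg
  cos(120 deg) = -0.5000, sin(120 deg) = 0.8660
  joint[3] = (0.2035, 9.9971) + 5.3 * (-0.5000, 0.8660) = (0.2035 + -2.6500, 9.9971 + 4.5899) = (-2.4465, 14.5871)
link 3: phi[3] = 75 + 85 + -40 + 10 = 130 deg
  cos(130 deg) = -0.6428, sin(130 deg) = 0.7660
  joint[4] = (-2.4465, 14.5871) + 11.1 * (-0.6428, 0.7660) = (-2.4465 + -7.1349, 14.5871 + 8.5031) = (-9.5814, 23.0902)
End effector: (-9.5814, 23.0902)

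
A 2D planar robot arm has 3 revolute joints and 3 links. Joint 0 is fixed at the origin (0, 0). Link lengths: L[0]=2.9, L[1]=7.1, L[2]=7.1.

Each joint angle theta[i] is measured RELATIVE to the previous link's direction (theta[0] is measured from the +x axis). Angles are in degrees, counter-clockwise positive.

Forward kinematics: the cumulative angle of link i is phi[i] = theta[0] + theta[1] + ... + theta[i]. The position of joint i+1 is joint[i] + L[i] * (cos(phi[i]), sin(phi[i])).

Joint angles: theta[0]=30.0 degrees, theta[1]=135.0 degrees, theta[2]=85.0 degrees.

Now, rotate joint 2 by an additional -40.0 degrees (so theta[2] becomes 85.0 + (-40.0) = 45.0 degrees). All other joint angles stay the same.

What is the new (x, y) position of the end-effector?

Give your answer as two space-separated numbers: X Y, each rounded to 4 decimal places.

Answer: -10.4954 -0.2624

Derivation:
joint[0] = (0.0000, 0.0000)  (base)
link 0: phi[0] = 30 = 30 deg
  cos(30 deg) = 0.8660, sin(30 deg) = 0.5000
  joint[1] = (0.0000, 0.0000) + 2.9 * (0.8660, 0.5000) = (0.0000 + 2.5115, 0.0000 + 1.4500) = (2.5115, 1.4500)
link 1: phi[1] = 30 + 135 = 165 deg
  cos(165 deg) = -0.9659, sin(165 deg) = 0.2588
  joint[2] = (2.5115, 1.4500) + 7.1 * (-0.9659, 0.2588) = (2.5115 + -6.8581, 1.4500 + 1.8376) = (-4.3466, 3.2876)
link 2: phi[2] = 30 + 135 + 45 = 210 deg
  cos(210 deg) = -0.8660, sin(210 deg) = -0.5000
  joint[3] = (-4.3466, 3.2876) + 7.1 * (-0.8660, -0.5000) = (-4.3466 + -6.1488, 3.2876 + -3.5500) = (-10.4954, -0.2624)
End effector: (-10.4954, -0.2624)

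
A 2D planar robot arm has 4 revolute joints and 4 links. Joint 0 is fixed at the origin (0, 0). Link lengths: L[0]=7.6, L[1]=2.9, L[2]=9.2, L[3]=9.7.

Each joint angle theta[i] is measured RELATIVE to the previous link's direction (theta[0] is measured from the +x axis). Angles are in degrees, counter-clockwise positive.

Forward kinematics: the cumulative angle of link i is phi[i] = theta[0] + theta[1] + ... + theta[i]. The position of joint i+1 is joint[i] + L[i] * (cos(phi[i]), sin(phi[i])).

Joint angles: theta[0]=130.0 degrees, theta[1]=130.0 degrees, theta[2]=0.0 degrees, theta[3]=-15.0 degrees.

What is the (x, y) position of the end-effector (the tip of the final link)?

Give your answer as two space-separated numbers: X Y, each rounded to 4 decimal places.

Answer: -11.0857 -14.8854

Derivation:
joint[0] = (0.0000, 0.0000)  (base)
link 0: phi[0] = 130 = 130 deg
  cos(130 deg) = -0.6428, sin(130 deg) = 0.7660
  joint[1] = (0.0000, 0.0000) + 7.6 * (-0.6428, 0.7660) = (0.0000 + -4.8852, 0.0000 + 5.8219) = (-4.8852, 5.8219)
link 1: phi[1] = 130 + 130 = 260 deg
  cos(260 deg) = -0.1736, sin(260 deg) = -0.9848
  joint[2] = (-4.8852, 5.8219) + 2.9 * (-0.1736, -0.9848) = (-4.8852 + -0.5036, 5.8219 + -2.8559) = (-5.3888, 2.9660)
link 2: phi[2] = 130 + 130 + 0 = 260 deg
  cos(260 deg) = -0.1736, sin(260 deg) = -0.9848
  joint[3] = (-5.3888, 2.9660) + 9.2 * (-0.1736, -0.9848) = (-5.3888 + -1.5976, 2.9660 + -9.0602) = (-6.9863, -6.0942)
link 3: phi[3] = 130 + 130 + 0 + -15 = 245 deg
  cos(245 deg) = -0.4226, sin(245 deg) = -0.9063
  joint[4] = (-6.9863, -6.0942) + 9.7 * (-0.4226, -0.9063) = (-6.9863 + -4.0994, -6.0942 + -8.7912) = (-11.0857, -14.8854)
End effector: (-11.0857, -14.8854)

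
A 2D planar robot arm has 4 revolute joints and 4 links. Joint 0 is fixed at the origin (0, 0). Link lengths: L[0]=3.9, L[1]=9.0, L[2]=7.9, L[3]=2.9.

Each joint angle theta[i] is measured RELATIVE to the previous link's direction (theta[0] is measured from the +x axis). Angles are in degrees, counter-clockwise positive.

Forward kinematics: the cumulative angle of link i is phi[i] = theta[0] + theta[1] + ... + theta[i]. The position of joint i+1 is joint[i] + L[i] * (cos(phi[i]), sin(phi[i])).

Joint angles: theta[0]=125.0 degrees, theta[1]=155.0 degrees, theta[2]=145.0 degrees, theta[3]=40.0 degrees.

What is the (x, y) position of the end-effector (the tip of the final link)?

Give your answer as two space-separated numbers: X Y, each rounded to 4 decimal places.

joint[0] = (0.0000, 0.0000)  (base)
link 0: phi[0] = 125 = 125 deg
  cos(125 deg) = -0.5736, sin(125 deg) = 0.8192
  joint[1] = (0.0000, 0.0000) + 3.9 * (-0.5736, 0.8192) = (0.0000 + -2.2369, 0.0000 + 3.1947) = (-2.2369, 3.1947)
link 1: phi[1] = 125 + 155 = 280 deg
  cos(280 deg) = 0.1736, sin(280 deg) = -0.9848
  joint[2] = (-2.2369, 3.1947) + 9 * (0.1736, -0.9848) = (-2.2369 + 1.5628, 3.1947 + -8.8633) = (-0.6741, -5.6686)
link 2: phi[2] = 125 + 155 + 145 = 425 deg
  cos(425 deg) = 0.4226, sin(425 deg) = 0.9063
  joint[3] = (-0.6741, -5.6686) + 7.9 * (0.4226, 0.9063) = (-0.6741 + 3.3387, -5.6686 + 7.1598) = (2.6646, 1.4913)
link 3: phi[3] = 125 + 155 + 145 + 40 = 465 deg
  cos(465 deg) = -0.2588, sin(465 deg) = 0.9659
  joint[4] = (2.6646, 1.4913) + 2.9 * (-0.2588, 0.9659) = (2.6646 + -0.7506, 1.4913 + 2.8012) = (1.9140, 4.2924)
End effector: (1.9140, 4.2924)

Answer: 1.9140 4.2924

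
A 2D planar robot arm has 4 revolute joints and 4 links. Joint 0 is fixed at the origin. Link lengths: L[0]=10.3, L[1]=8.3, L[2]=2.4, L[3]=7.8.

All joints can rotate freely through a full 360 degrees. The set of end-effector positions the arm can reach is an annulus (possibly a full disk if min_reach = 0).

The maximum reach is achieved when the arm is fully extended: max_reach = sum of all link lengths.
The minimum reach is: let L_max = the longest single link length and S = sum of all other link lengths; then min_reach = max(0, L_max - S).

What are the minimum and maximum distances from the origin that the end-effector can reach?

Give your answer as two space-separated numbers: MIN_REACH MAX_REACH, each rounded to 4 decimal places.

Answer: 0.0000 28.8000

Derivation:
Link lengths: [10.3, 8.3, 2.4, 7.8]
max_reach = 10.3 + 8.3 + 2.4 + 7.8 = 28.8
L_max = max([10.3, 8.3, 2.4, 7.8]) = 10.3
S (sum of others) = 28.8 - 10.3 = 18.5
min_reach = max(0, 10.3 - 18.5) = max(0, -8.2) = 0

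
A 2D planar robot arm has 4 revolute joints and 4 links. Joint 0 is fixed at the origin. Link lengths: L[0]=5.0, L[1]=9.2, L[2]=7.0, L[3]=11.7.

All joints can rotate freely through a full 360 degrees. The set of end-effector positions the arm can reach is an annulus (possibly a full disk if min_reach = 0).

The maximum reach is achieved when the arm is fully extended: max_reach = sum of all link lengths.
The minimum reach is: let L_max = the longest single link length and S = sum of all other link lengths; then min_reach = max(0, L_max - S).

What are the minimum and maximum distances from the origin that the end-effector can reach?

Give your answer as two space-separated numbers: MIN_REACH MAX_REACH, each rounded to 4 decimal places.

Link lengths: [5.0, 9.2, 7.0, 11.7]
max_reach = 5 + 9.2 + 7 + 11.7 = 32.9
L_max = max([5.0, 9.2, 7.0, 11.7]) = 11.7
S (sum of others) = 32.9 - 11.7 = 21.2
min_reach = max(0, 11.7 - 21.2) = max(0, -9.5) = 0

Answer: 0.0000 32.9000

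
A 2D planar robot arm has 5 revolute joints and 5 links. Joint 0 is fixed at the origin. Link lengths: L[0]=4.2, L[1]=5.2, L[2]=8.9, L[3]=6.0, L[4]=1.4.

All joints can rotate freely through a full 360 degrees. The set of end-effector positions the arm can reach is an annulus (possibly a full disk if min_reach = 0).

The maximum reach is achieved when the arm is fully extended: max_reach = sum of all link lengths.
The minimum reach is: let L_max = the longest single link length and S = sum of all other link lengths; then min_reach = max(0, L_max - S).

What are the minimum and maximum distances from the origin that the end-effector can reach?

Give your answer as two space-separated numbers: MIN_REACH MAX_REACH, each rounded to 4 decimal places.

Answer: 0.0000 25.7000

Derivation:
Link lengths: [4.2, 5.2, 8.9, 6.0, 1.4]
max_reach = 4.2 + 5.2 + 8.9 + 6 + 1.4 = 25.7
L_max = max([4.2, 5.2, 8.9, 6.0, 1.4]) = 8.9
S (sum of others) = 25.7 - 8.9 = 16.8
min_reach = max(0, 8.9 - 16.8) = max(0, -7.9) = 0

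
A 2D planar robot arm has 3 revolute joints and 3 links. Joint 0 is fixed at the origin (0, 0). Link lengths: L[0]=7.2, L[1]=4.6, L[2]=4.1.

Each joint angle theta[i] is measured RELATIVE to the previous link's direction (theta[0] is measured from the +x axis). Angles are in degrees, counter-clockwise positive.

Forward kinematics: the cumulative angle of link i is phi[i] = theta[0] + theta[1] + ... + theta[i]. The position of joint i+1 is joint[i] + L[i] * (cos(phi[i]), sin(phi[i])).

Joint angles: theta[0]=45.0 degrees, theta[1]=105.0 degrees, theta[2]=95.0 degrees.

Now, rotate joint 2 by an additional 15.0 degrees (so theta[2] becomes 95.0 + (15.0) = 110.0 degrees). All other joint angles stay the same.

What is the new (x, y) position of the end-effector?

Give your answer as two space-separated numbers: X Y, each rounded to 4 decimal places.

joint[0] = (0.0000, 0.0000)  (base)
link 0: phi[0] = 45 = 45 deg
  cos(45 deg) = 0.7071, sin(45 deg) = 0.7071
  joint[1] = (0.0000, 0.0000) + 7.2 * (0.7071, 0.7071) = (0.0000 + 5.0912, 0.0000 + 5.0912) = (5.0912, 5.0912)
link 1: phi[1] = 45 + 105 = 150 deg
  cos(150 deg) = -0.8660, sin(150 deg) = 0.5000
  joint[2] = (5.0912, 5.0912) + 4.6 * (-0.8660, 0.5000) = (5.0912 + -3.9837, 5.0912 + 2.3000) = (1.1075, 7.3912)
link 2: phi[2] = 45 + 105 + 110 = 260 deg
  cos(260 deg) = -0.1736, sin(260 deg) = -0.9848
  joint[3] = (1.1075, 7.3912) + 4.1 * (-0.1736, -0.9848) = (1.1075 + -0.7120, 7.3912 + -4.0377) = (0.3955, 3.3535)
End effector: (0.3955, 3.3535)

Answer: 0.3955 3.3535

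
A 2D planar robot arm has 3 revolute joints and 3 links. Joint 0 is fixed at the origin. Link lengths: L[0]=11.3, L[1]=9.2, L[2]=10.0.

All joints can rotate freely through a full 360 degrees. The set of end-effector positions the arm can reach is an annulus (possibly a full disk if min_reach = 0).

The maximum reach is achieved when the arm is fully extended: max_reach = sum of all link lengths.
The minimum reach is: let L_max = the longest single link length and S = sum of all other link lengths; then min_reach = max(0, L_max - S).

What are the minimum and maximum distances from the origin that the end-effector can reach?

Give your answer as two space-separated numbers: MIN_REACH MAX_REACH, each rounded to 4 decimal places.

Link lengths: [11.3, 9.2, 10.0]
max_reach = 11.3 + 9.2 + 10 = 30.5
L_max = max([11.3, 9.2, 10.0]) = 11.3
S (sum of others) = 30.5 - 11.3 = 19.2
min_reach = max(0, 11.3 - 19.2) = max(0, -7.9) = 0

Answer: 0.0000 30.5000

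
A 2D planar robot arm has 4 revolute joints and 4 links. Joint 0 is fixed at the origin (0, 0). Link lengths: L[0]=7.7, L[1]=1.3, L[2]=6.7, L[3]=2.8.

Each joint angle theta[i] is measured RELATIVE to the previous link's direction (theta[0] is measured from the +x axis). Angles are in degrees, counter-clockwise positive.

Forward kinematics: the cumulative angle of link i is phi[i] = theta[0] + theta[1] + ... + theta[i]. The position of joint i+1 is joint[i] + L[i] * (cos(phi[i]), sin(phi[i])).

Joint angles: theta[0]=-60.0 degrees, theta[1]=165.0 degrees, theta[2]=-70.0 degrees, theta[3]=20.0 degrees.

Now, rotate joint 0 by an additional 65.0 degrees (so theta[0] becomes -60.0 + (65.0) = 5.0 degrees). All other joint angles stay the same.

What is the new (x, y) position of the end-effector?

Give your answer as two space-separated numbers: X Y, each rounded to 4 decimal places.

joint[0] = (0.0000, 0.0000)  (base)
link 0: phi[0] = 5 = 5 deg
  cos(5 deg) = 0.9962, sin(5 deg) = 0.0872
  joint[1] = (0.0000, 0.0000) + 7.7 * (0.9962, 0.0872) = (0.0000 + 7.6707, 0.0000 + 0.6711) = (7.6707, 0.6711)
link 1: phi[1] = 5 + 165 = 170 deg
  cos(170 deg) = -0.9848, sin(170 deg) = 0.1736
  joint[2] = (7.6707, 0.6711) + 1.3 * (-0.9848, 0.1736) = (7.6707 + -1.2803, 0.6711 + 0.2257) = (6.3904, 0.8968)
link 2: phi[2] = 5 + 165 + -70 = 100 deg
  cos(100 deg) = -0.1736, sin(100 deg) = 0.9848
  joint[3] = (6.3904, 0.8968) + 6.7 * (-0.1736, 0.9848) = (6.3904 + -1.1634, 0.8968 + 6.5982) = (5.2270, 7.4951)
link 3: phi[3] = 5 + 165 + -70 + 20 = 120 deg
  cos(120 deg) = -0.5000, sin(120 deg) = 0.8660
  joint[4] = (5.2270, 7.4951) + 2.8 * (-0.5000, 0.8660) = (5.2270 + -1.4000, 7.4951 + 2.4249) = (3.8270, 9.9199)
End effector: (3.8270, 9.9199)

Answer: 3.8270 9.9199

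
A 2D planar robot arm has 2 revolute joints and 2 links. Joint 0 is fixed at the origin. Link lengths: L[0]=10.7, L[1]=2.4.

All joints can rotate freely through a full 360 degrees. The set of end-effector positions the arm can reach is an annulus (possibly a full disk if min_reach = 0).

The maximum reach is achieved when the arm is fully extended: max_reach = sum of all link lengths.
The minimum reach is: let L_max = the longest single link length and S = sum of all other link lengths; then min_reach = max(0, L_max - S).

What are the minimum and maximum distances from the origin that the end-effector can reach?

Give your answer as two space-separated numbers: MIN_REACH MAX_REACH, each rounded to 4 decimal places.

Link lengths: [10.7, 2.4]
max_reach = 10.7 + 2.4 = 13.1
L_max = max([10.7, 2.4]) = 10.7
S (sum of others) = 13.1 - 10.7 = 2.4
min_reach = max(0, 10.7 - 2.4) = max(0, 8.3) = 8.3

Answer: 8.3000 13.1000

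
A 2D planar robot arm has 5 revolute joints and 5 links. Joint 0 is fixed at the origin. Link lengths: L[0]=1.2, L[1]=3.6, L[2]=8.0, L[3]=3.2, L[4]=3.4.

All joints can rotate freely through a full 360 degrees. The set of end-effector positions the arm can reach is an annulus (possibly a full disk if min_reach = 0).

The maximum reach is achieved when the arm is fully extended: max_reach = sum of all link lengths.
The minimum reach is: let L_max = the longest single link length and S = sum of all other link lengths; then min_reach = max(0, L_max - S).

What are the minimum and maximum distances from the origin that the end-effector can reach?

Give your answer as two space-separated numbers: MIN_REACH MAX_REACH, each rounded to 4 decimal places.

Link lengths: [1.2, 3.6, 8.0, 3.2, 3.4]
max_reach = 1.2 + 3.6 + 8 + 3.2 + 3.4 = 19.4
L_max = max([1.2, 3.6, 8.0, 3.2, 3.4]) = 8
S (sum of others) = 19.4 - 8 = 11.4
min_reach = max(0, 8 - 11.4) = max(0, -3.4) = 0

Answer: 0.0000 19.4000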